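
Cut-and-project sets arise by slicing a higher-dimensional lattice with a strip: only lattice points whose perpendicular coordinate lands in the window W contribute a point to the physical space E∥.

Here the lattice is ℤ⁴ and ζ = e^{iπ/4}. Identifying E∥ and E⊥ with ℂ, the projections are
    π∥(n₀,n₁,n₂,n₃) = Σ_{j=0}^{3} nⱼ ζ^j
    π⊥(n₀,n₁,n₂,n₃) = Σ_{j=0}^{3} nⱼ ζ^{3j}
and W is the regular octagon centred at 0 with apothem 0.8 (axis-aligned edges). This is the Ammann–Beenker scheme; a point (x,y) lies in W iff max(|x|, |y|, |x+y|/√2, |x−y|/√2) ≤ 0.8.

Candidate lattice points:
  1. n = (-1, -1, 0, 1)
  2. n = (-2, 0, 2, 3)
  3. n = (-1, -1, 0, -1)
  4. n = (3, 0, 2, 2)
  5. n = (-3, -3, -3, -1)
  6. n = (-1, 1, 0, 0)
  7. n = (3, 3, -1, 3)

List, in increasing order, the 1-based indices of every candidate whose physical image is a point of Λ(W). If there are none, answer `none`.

π⊥(n) = n₀ + n₁ζ³ + n₂ζ⁶ + n₃ζ⁹ where ζ = e^{iπ/4}.
#1 (-1, -1, 0, 1): internal (0.414214, 0.000000); octagon support 0.414214 vs apothem 0.8 → ∈ W
#2 (-2, 0, 2, 3): internal (0.121320, 0.121320); octagon support 0.171573 vs apothem 0.8 → ∈ W
#3 (-1, -1, 0, -1): internal (-1.000000, -1.414214); octagon support 1.707107 vs apothem 0.8 → ∉ W
#4 (3, 0, 2, 2): internal (4.414214, -0.585786); octagon support 4.414214 vs apothem 0.8 → ∉ W
#5 (-3, -3, -3, -1): internal (-1.585786, 0.171573); octagon support 1.585786 vs apothem 0.8 → ∉ W
#6 (-1, 1, 0, 0): internal (-1.707107, 0.707107); octagon support 1.707107 vs apothem 0.8 → ∉ W
#7 (3, 3, -1, 3): internal (3.000000, 5.242641); octagon support 5.828427 vs apothem 0.8 → ∉ W

1, 2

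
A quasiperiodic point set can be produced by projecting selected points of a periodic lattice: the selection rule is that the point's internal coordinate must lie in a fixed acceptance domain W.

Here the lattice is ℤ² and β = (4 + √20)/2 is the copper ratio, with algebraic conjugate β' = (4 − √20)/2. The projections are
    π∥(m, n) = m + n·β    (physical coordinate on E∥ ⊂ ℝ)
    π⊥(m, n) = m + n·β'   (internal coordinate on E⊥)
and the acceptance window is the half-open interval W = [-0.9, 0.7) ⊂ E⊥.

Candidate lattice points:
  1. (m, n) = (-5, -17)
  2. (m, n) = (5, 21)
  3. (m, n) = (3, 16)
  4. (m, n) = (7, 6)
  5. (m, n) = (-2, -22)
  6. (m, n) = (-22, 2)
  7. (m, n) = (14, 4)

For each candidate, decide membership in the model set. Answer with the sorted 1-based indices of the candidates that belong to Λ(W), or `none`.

2, 3

β' = (4−√20)/2 ≈ -0.2361.
candidate 1: (m,n)=(-5,-17) → π∥ = -5-17·β ≈ -77.0132, π⊥ = -5-17·β' ≈ -0.9868 ∉ [-0.9, 0.7) ⇒ out
candidate 2: (m,n)=(5,21) → π∥ = 5+21·β ≈ 93.9574, π⊥ = 5+21·β' ≈ 0.0426 ∈ [-0.9, 0.7) ⇒ IN Λ
candidate 3: (m,n)=(3,16) → π∥ = 3+16·β ≈ 70.7771, π⊥ = 3+16·β' ≈ -0.7771 ∈ [-0.9, 0.7) ⇒ IN Λ
candidate 4: (m,n)=(7,6) → π∥ = 7+6·β ≈ 32.4164, π⊥ = 7+6·β' ≈ 5.5836 ∉ [-0.9, 0.7) ⇒ out
candidate 5: (m,n)=(-2,-22) → π∥ = -2-22·β ≈ -95.1935, π⊥ = -2-22·β' ≈ 3.1935 ∉ [-0.9, 0.7) ⇒ out
candidate 6: (m,n)=(-22,2) → π∥ = -22+2·β ≈ -13.5279, π⊥ = -22+2·β' ≈ -22.4721 ∉ [-0.9, 0.7) ⇒ out
candidate 7: (m,n)=(14,4) → π∥ = 14+4·β ≈ 30.9443, π⊥ = 14+4·β' ≈ 13.0557 ∉ [-0.9, 0.7) ⇒ out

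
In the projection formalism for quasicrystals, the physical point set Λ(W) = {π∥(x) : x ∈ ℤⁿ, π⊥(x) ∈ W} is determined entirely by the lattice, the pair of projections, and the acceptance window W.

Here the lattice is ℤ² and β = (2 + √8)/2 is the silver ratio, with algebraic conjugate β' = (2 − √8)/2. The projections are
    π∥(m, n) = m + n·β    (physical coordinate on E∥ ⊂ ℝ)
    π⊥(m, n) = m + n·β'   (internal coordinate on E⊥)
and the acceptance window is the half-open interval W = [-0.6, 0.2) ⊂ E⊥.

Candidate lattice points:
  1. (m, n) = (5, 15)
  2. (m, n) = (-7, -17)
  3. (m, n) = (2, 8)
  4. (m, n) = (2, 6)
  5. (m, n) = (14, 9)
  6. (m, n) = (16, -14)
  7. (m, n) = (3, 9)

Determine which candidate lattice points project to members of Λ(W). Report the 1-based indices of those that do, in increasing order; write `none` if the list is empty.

2, 4

Numerically β ≈ 2.41421 and β' = −1/β ≈ -0.41421.
[1] lift (5,15): star map gives -1.21320; window check -0.6 ≤ -1.21320 < 0.2 is false → out
[2] lift (-7,-17): star map gives 0.04163; window check -0.6 ≤ 0.04163 < 0.2 is true → IN Λ
[3] lift (2,8): star map gives -1.31371; window check -0.6 ≤ -1.31371 < 0.2 is false → out
[4] lift (2,6): star map gives -0.48528; window check -0.6 ≤ -0.48528 < 0.2 is true → IN Λ
[5] lift (14,9): star map gives 10.27208; window check -0.6 ≤ 10.27208 < 0.2 is false → out
[6] lift (16,-14): star map gives 21.79899; window check -0.6 ≤ 21.79899 < 0.2 is false → out
[7] lift (3,9): star map gives -0.72792; window check -0.6 ≤ -0.72792 < 0.2 is false → out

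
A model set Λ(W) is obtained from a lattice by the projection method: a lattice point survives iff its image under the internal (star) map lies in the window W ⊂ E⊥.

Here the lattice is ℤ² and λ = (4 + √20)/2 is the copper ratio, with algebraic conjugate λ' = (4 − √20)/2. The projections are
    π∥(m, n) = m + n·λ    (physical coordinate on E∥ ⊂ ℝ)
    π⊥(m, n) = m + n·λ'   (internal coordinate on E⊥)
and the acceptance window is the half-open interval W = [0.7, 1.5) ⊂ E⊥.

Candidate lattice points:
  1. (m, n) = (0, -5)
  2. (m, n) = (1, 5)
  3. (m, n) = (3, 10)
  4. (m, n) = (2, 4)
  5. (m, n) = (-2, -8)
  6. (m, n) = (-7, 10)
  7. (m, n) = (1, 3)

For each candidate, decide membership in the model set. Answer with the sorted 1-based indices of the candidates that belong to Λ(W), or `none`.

1, 4

Compute λ' = (4−√20)/2 = -0.2361, so π⊥(m,n) = m -0.2361·n.
candidate 1: (m,n)=(0,-5) → π∥ = 0-5·λ ≈ -21.1803, π⊥ = 0-5·λ' ≈ 1.1803 ∈ [0.7, 1.5) ⇒ IN Λ
candidate 2: (m,n)=(1,5) → π∥ = 1+5·λ ≈ 22.1803, π⊥ = 1+5·λ' ≈ -0.1803 ∉ [0.7, 1.5) ⇒ out
candidate 3: (m,n)=(3,10) → π∥ = 3+10·λ ≈ 45.3607, π⊥ = 3+10·λ' ≈ 0.6393 ∉ [0.7, 1.5) ⇒ out
candidate 4: (m,n)=(2,4) → π∥ = 2+4·λ ≈ 18.9443, π⊥ = 2+4·λ' ≈ 1.0557 ∈ [0.7, 1.5) ⇒ IN Λ
candidate 5: (m,n)=(-2,-8) → π∥ = -2-8·λ ≈ -35.8885, π⊥ = -2-8·λ' ≈ -0.1115 ∉ [0.7, 1.5) ⇒ out
candidate 6: (m,n)=(-7,10) → π∥ = -7+10·λ ≈ 35.3607, π⊥ = -7+10·λ' ≈ -9.3607 ∉ [0.7, 1.5) ⇒ out
candidate 7: (m,n)=(1,3) → π∥ = 1+3·λ ≈ 13.7082, π⊥ = 1+3·λ' ≈ 0.2918 ∉ [0.7, 1.5) ⇒ out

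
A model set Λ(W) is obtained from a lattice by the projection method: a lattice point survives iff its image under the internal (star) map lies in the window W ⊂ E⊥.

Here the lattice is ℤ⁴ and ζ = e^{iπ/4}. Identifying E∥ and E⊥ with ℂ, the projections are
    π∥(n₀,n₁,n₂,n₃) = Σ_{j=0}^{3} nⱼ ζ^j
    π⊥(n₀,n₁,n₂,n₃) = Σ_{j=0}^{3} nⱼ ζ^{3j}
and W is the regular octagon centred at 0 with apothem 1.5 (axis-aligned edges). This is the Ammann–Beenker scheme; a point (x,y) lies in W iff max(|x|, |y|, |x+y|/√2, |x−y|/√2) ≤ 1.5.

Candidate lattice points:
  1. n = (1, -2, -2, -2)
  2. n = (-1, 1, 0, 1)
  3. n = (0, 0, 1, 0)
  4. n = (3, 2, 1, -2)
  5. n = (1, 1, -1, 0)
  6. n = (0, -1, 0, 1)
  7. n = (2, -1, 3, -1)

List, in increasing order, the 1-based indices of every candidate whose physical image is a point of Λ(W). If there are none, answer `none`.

π⊥(n) = n₀ + n₁ζ³ + n₂ζ⁶ + n₃ζ⁹ where ζ = e^{iπ/4}.
candidate 1: n = (1, -2, -2, -2) → π⊥ ≈ (+1.0000, -0.8284); max(|x|,|y|,|x±y|/√2) = 1.2929 ≤ 1.5 ⇒ ∈ W
candidate 2: n = (-1, 1, 0, 1) → π⊥ ≈ (-1.0000, +1.4142); max(|x|,|y|,|x±y|/√2) = 1.7071 > 1.5 ⇒ ∉ W
candidate 3: n = (0, 0, 1, 0) → π⊥ ≈ (+0.0000, -1.0000); max(|x|,|y|,|x±y|/√2) = 1.0000 ≤ 1.5 ⇒ ∈ W
candidate 4: n = (3, 2, 1, -2) → π⊥ ≈ (+0.1716, -1.0000); max(|x|,|y|,|x±y|/√2) = 1.0000 ≤ 1.5 ⇒ ∈ W
candidate 5: n = (1, 1, -1, 0) → π⊥ ≈ (+0.2929, +1.7071); max(|x|,|y|,|x±y|/√2) = 1.7071 > 1.5 ⇒ ∉ W
candidate 6: n = (0, -1, 0, 1) → π⊥ ≈ (+1.4142, +0.0000); max(|x|,|y|,|x±y|/√2) = 1.4142 ≤ 1.5 ⇒ ∈ W
candidate 7: n = (2, -1, 3, -1) → π⊥ ≈ (+2.0000, -4.4142); max(|x|,|y|,|x±y|/√2) = 4.5355 > 1.5 ⇒ ∉ W

1, 3, 4, 6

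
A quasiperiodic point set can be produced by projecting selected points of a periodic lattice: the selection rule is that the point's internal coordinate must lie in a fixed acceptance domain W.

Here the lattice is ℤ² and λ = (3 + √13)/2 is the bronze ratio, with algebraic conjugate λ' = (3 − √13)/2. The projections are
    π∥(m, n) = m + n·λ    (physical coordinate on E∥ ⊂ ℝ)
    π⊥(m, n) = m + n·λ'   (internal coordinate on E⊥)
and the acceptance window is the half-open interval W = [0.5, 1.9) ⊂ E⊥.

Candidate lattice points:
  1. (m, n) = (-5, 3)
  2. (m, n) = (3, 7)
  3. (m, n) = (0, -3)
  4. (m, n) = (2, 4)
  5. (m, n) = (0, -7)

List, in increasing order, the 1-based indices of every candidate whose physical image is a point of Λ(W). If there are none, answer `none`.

Numerically λ ≈ 3.3028 and λ' = −1/λ ≈ -0.3028.
candidate 1: (m,n)=(-5,3) → π∥ = -5+3·λ ≈ 4.9083, π⊥ = -5+3·λ' ≈ -5.9083 ∉ [0.5, 1.9) ⇒ out
candidate 2: (m,n)=(3,7) → π∥ = 3+7·λ ≈ 26.1194, π⊥ = 3+7·λ' ≈ 0.8806 ∈ [0.5, 1.9) ⇒ IN Λ
candidate 3: (m,n)=(0,-3) → π∥ = 0-3·λ ≈ -9.9083, π⊥ = 0-3·λ' ≈ 0.9083 ∈ [0.5, 1.9) ⇒ IN Λ
candidate 4: (m,n)=(2,4) → π∥ = 2+4·λ ≈ 15.2111, π⊥ = 2+4·λ' ≈ 0.7889 ∈ [0.5, 1.9) ⇒ IN Λ
candidate 5: (m,n)=(0,-7) → π∥ = 0-7·λ ≈ -23.1194, π⊥ = 0-7·λ' ≈ 2.1194 ∉ [0.5, 1.9) ⇒ out

2, 3, 4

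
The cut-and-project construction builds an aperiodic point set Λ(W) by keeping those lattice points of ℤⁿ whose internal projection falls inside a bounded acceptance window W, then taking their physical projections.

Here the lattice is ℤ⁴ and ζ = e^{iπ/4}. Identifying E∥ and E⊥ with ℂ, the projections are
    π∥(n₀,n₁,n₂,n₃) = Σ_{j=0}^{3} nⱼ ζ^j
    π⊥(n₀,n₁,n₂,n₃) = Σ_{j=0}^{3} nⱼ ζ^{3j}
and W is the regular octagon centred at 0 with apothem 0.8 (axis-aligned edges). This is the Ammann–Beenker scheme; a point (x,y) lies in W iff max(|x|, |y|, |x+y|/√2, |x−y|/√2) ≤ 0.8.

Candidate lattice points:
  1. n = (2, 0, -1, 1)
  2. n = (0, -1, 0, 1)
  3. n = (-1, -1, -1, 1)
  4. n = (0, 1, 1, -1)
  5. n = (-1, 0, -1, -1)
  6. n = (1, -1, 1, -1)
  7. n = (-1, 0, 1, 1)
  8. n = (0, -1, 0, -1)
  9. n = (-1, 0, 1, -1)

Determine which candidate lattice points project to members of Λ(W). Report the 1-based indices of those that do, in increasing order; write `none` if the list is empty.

Internal map: ζ^{3j} for j=0..3 gives (1,0), (−√2/2,√2/2), (0,−1), (√2/2,√2/2).
#1 (2, 0, -1, 1): internal (2.7071, 1.7071); octagon support 3.1213 vs apothem 0.8 → ∉ W
#2 (0, -1, 0, 1): internal (1.4142, 0.0000); octagon support 1.4142 vs apothem 0.8 → ∉ W
#3 (-1, -1, -1, 1): internal (0.4142, 1.0000); octagon support 1.0000 vs apothem 0.8 → ∉ W
#4 (0, 1, 1, -1): internal (-1.4142, -1.0000); octagon support 1.7071 vs apothem 0.8 → ∉ W
#5 (-1, 0, -1, -1): internal (-1.7071, 0.2929); octagon support 1.7071 vs apothem 0.8 → ∉ W
#6 (1, -1, 1, -1): internal (1.0000, -2.4142); octagon support 2.4142 vs apothem 0.8 → ∉ W
#7 (-1, 0, 1, 1): internal (-0.2929, -0.2929); octagon support 0.4142 vs apothem 0.8 → ∈ W
#8 (0, -1, 0, -1): internal (0.0000, -1.4142); octagon support 1.4142 vs apothem 0.8 → ∉ W
#9 (-1, 0, 1, -1): internal (-1.7071, -1.7071); octagon support 2.4142 vs apothem 0.8 → ∉ W

7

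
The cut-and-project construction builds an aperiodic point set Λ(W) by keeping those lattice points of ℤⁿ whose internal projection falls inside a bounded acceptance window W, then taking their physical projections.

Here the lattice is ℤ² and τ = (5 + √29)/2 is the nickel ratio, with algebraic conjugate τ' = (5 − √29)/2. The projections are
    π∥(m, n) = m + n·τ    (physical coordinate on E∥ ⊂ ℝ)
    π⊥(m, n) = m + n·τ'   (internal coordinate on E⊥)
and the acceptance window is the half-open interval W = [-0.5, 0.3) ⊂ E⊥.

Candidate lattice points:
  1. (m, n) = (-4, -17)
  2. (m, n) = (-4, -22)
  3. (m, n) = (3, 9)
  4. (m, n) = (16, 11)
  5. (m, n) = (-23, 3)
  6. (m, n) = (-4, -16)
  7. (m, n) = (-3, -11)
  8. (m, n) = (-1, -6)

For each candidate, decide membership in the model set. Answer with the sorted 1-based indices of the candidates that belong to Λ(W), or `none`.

Compute τ' = (5−√29)/2 = -0.19258, so π⊥(m,n) = m -0.19258·n.
candidate 1: (m,n)=(-4,-17) → π∥ = -4-17·τ ≈ -92.27390, π⊥ = -4-17·τ' ≈ -0.72610 ∉ [-0.5, 0.3) ⇒ out
candidate 2: (m,n)=(-4,-22) → π∥ = -4-22·τ ≈ -118.23681, π⊥ = -4-22·τ' ≈ 0.23681 ∈ [-0.5, 0.3) ⇒ IN Λ
candidate 3: (m,n)=(3,9) → π∥ = 3+9·τ ≈ 49.73324, π⊥ = 3+9·τ' ≈ 1.26676 ∉ [-0.5, 0.3) ⇒ out
candidate 4: (m,n)=(16,11) → π∥ = 16+11·τ ≈ 73.11841, π⊥ = 16+11·τ' ≈ 13.88159 ∉ [-0.5, 0.3) ⇒ out
candidate 5: (m,n)=(-23,3) → π∥ = -23+3·τ ≈ -7.42225, π⊥ = -23+3·τ' ≈ -23.57775 ∉ [-0.5, 0.3) ⇒ out
candidate 6: (m,n)=(-4,-16) → π∥ = -4-16·τ ≈ -87.08132, π⊥ = -4-16·τ' ≈ -0.91868 ∉ [-0.5, 0.3) ⇒ out
candidate 7: (m,n)=(-3,-11) → π∥ = -3-11·τ ≈ -60.11841, π⊥ = -3-11·τ' ≈ -0.88159 ∉ [-0.5, 0.3) ⇒ out
candidate 8: (m,n)=(-1,-6) → π∥ = -1-6·τ ≈ -32.15549, π⊥ = -1-6·τ' ≈ 0.15549 ∈ [-0.5, 0.3) ⇒ IN Λ

2, 8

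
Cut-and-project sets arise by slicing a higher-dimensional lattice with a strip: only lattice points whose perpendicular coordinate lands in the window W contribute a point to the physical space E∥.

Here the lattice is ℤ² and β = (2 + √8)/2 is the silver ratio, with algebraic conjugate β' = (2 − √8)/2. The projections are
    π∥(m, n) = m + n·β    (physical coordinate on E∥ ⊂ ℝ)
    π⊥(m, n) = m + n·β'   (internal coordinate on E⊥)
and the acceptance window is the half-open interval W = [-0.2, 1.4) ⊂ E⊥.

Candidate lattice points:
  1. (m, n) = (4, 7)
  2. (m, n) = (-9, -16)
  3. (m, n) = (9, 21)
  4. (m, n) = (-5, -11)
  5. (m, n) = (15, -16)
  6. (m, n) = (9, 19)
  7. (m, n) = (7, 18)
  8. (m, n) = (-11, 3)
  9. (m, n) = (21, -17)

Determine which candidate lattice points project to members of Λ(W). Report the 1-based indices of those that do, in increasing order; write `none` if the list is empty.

Compute β' = (2−√8)/2 = -0.41421, so π⊥(m,n) = m -0.41421·n.
#1 (4,7): internal coord 4 + (7)·β' = +1.10051; +1.10051 ∈ [-0.2, 1.4) → IN Λ
#2 (-9,-16): internal coord -9 + (-16)·β' = -2.37258; -2.37258 ∉ [-0.2, 1.4) → out
#3 (9,21): internal coord 9 + (21)·β' = +0.30152; +0.30152 ∈ [-0.2, 1.4) → IN Λ
#4 (-5,-11): internal coord -5 + (-11)·β' = -0.44365; -0.44365 ∉ [-0.2, 1.4) → out
#5 (15,-16): internal coord 15 + (-16)·β' = +21.62742; +21.62742 ∉ [-0.2, 1.4) → out
#6 (9,19): internal coord 9 + (19)·β' = +1.12994; +1.12994 ∈ [-0.2, 1.4) → IN Λ
#7 (7,18): internal coord 7 + (18)·β' = -0.45584; -0.45584 ∉ [-0.2, 1.4) → out
#8 (-11,3): internal coord -11 + (3)·β' = -12.24264; -12.24264 ∉ [-0.2, 1.4) → out
#9 (21,-17): internal coord 21 + (-17)·β' = +28.04163; +28.04163 ∉ [-0.2, 1.4) → out

1, 3, 6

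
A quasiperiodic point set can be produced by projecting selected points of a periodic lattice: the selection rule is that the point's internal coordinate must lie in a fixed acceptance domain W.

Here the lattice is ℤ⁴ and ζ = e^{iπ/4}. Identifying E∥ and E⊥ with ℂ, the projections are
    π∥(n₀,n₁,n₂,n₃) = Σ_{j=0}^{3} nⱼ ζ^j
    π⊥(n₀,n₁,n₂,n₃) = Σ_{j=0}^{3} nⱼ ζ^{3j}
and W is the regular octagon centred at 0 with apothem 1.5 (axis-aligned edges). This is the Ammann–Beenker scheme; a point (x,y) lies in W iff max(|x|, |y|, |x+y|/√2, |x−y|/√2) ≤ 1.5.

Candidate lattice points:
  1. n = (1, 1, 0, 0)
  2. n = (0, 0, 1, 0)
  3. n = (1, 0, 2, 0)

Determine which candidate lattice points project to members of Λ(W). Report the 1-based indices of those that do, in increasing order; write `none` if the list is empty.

Internal map: ζ^{3j} for j=0..3 gives (1,0), (−√2/2,√2/2), (0,−1), (√2/2,√2/2).
#1 (1, 1, 0, 0): internal (0.29289, 0.70711); octagon support 0.70711 vs apothem 1.5 → ∈ W
#2 (0, 0, 1, 0): internal (0.00000, -1.00000); octagon support 1.00000 vs apothem 1.5 → ∈ W
#3 (1, 0, 2, 0): internal (1.00000, -2.00000); octagon support 2.12132 vs apothem 1.5 → ∉ W

1, 2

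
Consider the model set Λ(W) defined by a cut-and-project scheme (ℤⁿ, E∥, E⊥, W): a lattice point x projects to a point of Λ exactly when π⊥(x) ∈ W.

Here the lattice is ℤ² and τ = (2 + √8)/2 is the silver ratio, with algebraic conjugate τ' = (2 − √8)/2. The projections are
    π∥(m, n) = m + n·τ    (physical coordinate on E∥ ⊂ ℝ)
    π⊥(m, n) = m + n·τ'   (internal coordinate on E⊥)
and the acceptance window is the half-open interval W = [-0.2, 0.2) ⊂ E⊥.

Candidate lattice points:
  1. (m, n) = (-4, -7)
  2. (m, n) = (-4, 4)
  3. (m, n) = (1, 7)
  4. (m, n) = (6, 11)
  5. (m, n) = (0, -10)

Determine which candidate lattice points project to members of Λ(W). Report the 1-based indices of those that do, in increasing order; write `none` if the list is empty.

Numerically τ ≈ 2.41421 and τ' = −1/τ ≈ -0.41421.
[1] lift (-4,-7): star map gives -1.10051; window check -0.2 ≤ -1.10051 < 0.2 is false → out
[2] lift (-4,4): star map gives -5.65685; window check -0.2 ≤ -5.65685 < 0.2 is false → out
[3] lift (1,7): star map gives -1.89949; window check -0.2 ≤ -1.89949 < 0.2 is false → out
[4] lift (6,11): star map gives 1.44365; window check -0.2 ≤ 1.44365 < 0.2 is false → out
[5] lift (0,-10): star map gives 4.14214; window check -0.2 ≤ 4.14214 < 0.2 is false → out

none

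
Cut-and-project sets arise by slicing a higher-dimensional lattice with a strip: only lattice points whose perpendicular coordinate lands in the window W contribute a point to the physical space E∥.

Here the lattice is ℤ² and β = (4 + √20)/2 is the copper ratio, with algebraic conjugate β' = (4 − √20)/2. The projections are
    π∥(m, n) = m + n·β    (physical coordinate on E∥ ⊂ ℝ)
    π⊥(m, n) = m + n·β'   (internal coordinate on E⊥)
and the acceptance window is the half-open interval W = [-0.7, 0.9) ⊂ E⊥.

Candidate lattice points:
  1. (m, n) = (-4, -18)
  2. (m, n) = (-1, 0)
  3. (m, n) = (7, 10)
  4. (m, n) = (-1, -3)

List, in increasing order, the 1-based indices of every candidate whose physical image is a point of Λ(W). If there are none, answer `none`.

1, 4

β' = (4−√20)/2 ≈ -0.23607.
#1 (-4,-18): internal coord -4 + (-18)·β' = +0.24922; +0.24922 ∈ [-0.7, 0.9) → IN Λ
#2 (-1,0): internal coord -1 + (0)·β' = -1.00000; -1.00000 ∉ [-0.7, 0.9) → out
#3 (7,10): internal coord 7 + (10)·β' = +4.63932; +4.63932 ∉ [-0.7, 0.9) → out
#4 (-1,-3): internal coord -1 + (-3)·β' = -0.29180; -0.29180 ∈ [-0.7, 0.9) → IN Λ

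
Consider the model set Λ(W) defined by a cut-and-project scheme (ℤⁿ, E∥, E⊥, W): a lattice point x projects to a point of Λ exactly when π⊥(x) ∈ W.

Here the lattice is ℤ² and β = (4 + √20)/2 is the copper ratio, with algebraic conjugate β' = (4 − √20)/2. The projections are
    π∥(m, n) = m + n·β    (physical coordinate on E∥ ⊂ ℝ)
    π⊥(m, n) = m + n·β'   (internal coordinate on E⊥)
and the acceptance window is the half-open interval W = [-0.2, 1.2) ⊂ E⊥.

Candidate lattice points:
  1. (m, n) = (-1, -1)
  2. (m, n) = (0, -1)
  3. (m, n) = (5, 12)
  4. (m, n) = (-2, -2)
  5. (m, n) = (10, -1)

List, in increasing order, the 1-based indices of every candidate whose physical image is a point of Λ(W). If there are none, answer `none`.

2

Numerically β ≈ 4.236068 and β' = −1/β ≈ -0.236068.
[1] lift (-1,-1): star map gives -0.763932; window check -0.2 ≤ -0.763932 < 1.2 is false → out
[2] lift (0,-1): star map gives 0.236068; window check -0.2 ≤ 0.236068 < 1.2 is true → IN Λ
[3] lift (5,12): star map gives 2.167184; window check -0.2 ≤ 2.167184 < 1.2 is false → out
[4] lift (-2,-2): star map gives -1.527864; window check -0.2 ≤ -1.527864 < 1.2 is false → out
[5] lift (10,-1): star map gives 10.236068; window check -0.2 ≤ 10.236068 < 1.2 is false → out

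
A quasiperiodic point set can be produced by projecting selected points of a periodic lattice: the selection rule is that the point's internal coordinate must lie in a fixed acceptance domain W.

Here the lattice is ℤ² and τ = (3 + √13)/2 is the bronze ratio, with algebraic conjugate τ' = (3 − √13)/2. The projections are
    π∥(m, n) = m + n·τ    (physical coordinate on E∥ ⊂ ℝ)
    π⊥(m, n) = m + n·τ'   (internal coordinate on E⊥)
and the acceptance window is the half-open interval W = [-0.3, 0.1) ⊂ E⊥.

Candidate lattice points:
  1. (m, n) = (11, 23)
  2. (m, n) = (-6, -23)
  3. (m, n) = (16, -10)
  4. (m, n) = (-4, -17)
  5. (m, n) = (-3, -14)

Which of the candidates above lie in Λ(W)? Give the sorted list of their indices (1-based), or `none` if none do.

none

τ' = (3−√13)/2 ≈ -0.302776.
#1 (11,23): internal coord 11 + (23)·τ' = +4.036160; +4.036160 ∉ [-0.3, 0.1) → out
#2 (-6,-23): internal coord -6 + (-23)·τ' = +0.963840; +0.963840 ∉ [-0.3, 0.1) → out
#3 (16,-10): internal coord 16 + (-10)·τ' = +19.027756; +19.027756 ∉ [-0.3, 0.1) → out
#4 (-4,-17): internal coord -4 + (-17)·τ' = +1.147186; +1.147186 ∉ [-0.3, 0.1) → out
#5 (-3,-14): internal coord -3 + (-14)·τ' = +1.238859; +1.238859 ∉ [-0.3, 0.1) → out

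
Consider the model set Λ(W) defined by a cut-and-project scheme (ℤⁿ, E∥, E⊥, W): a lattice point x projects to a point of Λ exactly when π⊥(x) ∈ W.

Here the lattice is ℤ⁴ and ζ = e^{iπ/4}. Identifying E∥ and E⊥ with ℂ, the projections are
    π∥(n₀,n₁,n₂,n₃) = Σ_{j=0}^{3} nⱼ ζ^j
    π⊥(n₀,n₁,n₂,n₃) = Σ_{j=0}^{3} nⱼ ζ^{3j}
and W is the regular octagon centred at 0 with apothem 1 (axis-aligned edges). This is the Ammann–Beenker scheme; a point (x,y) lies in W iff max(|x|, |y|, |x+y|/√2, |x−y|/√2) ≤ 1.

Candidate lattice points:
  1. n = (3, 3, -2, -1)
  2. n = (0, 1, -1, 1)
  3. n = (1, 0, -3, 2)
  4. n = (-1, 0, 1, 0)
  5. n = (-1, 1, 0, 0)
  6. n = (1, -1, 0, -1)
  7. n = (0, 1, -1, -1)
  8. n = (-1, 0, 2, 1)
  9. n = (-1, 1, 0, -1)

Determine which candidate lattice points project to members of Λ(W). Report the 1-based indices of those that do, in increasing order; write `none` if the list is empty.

none

π⊥(n) = n₀ + n₁ζ³ + n₂ζ⁶ + n₃ζ⁹ where ζ = e^{iπ/4}.
candidate 1: n = (3, 3, -2, -1) → π⊥ ≈ (+0.17157, +3.41421); max(|x|,|y|,|x±y|/√2) = 3.41421 > 1 ⇒ ∉ W
candidate 2: n = (0, 1, -1, 1) → π⊥ ≈ (+0.00000, +2.41421); max(|x|,|y|,|x±y|/√2) = 2.41421 > 1 ⇒ ∉ W
candidate 3: n = (1, 0, -3, 2) → π⊥ ≈ (+2.41421, +4.41421); max(|x|,|y|,|x±y|/√2) = 4.82843 > 1 ⇒ ∉ W
candidate 4: n = (-1, 0, 1, 0) → π⊥ ≈ (-1.00000, -1.00000); max(|x|,|y|,|x±y|/√2) = 1.41421 > 1 ⇒ ∉ W
candidate 5: n = (-1, 1, 0, 0) → π⊥ ≈ (-1.70711, +0.70711); max(|x|,|y|,|x±y|/√2) = 1.70711 > 1 ⇒ ∉ W
candidate 6: n = (1, -1, 0, -1) → π⊥ ≈ (+1.00000, -1.41421); max(|x|,|y|,|x±y|/√2) = 1.70711 > 1 ⇒ ∉ W
candidate 7: n = (0, 1, -1, -1) → π⊥ ≈ (-1.41421, +1.00000); max(|x|,|y|,|x±y|/√2) = 1.70711 > 1 ⇒ ∉ W
candidate 8: n = (-1, 0, 2, 1) → π⊥ ≈ (-0.29289, -1.29289); max(|x|,|y|,|x±y|/√2) = 1.29289 > 1 ⇒ ∉ W
candidate 9: n = (-1, 1, 0, -1) → π⊥ ≈ (-2.41421, +0.00000); max(|x|,|y|,|x±y|/√2) = 2.41421 > 1 ⇒ ∉ W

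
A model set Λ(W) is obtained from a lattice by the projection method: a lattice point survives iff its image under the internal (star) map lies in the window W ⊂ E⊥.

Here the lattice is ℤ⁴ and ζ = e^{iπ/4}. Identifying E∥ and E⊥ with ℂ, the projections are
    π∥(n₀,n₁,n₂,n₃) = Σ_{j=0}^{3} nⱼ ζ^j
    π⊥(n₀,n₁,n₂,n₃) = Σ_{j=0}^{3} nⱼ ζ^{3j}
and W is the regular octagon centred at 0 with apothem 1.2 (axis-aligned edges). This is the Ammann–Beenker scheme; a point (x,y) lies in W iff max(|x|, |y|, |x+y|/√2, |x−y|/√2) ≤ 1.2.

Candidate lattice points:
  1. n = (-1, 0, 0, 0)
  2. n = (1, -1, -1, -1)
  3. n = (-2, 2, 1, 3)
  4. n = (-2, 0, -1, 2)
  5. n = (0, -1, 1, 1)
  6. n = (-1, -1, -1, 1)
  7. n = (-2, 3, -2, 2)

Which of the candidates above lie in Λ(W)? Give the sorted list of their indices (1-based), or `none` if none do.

1, 2, 6

With ζ = e^{iπ/4} the internal vectors are ζ^0,ζ^3,ζ^6,ζ^9.
candidate 1: n = (-1, 0, 0, 0) → π⊥ ≈ (-1.0000, +0.0000); max(|x|,|y|,|x±y|/√2) = 1.0000 ≤ 1.2 ⇒ ∈ W
candidate 2: n = (1, -1, -1, -1) → π⊥ ≈ (+1.0000, -0.4142); max(|x|,|y|,|x±y|/√2) = 1.0000 ≤ 1.2 ⇒ ∈ W
candidate 3: n = (-2, 2, 1, 3) → π⊥ ≈ (-1.2929, +2.5355); max(|x|,|y|,|x±y|/√2) = 2.7071 > 1.2 ⇒ ∉ W
candidate 4: n = (-2, 0, -1, 2) → π⊥ ≈ (-0.5858, +2.4142); max(|x|,|y|,|x±y|/√2) = 2.4142 > 1.2 ⇒ ∉ W
candidate 5: n = (0, -1, 1, 1) → π⊥ ≈ (+1.4142, -1.0000); max(|x|,|y|,|x±y|/√2) = 1.7071 > 1.2 ⇒ ∉ W
candidate 6: n = (-1, -1, -1, 1) → π⊥ ≈ (+0.4142, +1.0000); max(|x|,|y|,|x±y|/√2) = 1.0000 ≤ 1.2 ⇒ ∈ W
candidate 7: n = (-2, 3, -2, 2) → π⊥ ≈ (-2.7071, +5.5355); max(|x|,|y|,|x±y|/√2) = 5.8284 > 1.2 ⇒ ∉ W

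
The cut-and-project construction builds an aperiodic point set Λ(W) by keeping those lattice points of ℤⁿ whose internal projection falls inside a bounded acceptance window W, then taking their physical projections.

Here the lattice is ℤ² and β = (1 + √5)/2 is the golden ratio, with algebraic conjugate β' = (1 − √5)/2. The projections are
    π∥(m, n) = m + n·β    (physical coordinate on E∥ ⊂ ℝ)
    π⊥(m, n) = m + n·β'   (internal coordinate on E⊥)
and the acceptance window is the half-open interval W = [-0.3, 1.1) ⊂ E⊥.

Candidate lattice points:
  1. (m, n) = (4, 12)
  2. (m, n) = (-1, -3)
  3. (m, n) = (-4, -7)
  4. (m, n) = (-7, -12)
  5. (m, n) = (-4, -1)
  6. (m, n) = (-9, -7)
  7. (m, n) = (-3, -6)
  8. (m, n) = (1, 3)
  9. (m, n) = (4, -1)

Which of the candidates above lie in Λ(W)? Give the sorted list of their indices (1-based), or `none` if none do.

2, 3, 4, 7

β' = (1−√5)/2 ≈ -0.618034.
[1] lift (4,12): star map gives -3.416408; window check -0.3 ≤ -3.416408 < 1.1 is false → out
[2] lift (-1,-3): star map gives 0.854102; window check -0.3 ≤ 0.854102 < 1.1 is true → IN Λ
[3] lift (-4,-7): star map gives 0.326238; window check -0.3 ≤ 0.326238 < 1.1 is true → IN Λ
[4] lift (-7,-12): star map gives 0.416408; window check -0.3 ≤ 0.416408 < 1.1 is true → IN Λ
[5] lift (-4,-1): star map gives -3.381966; window check -0.3 ≤ -3.381966 < 1.1 is false → out
[6] lift (-9,-7): star map gives -4.673762; window check -0.3 ≤ -4.673762 < 1.1 is false → out
[7] lift (-3,-6): star map gives 0.708204; window check -0.3 ≤ 0.708204 < 1.1 is true → IN Λ
[8] lift (1,3): star map gives -0.854102; window check -0.3 ≤ -0.854102 < 1.1 is false → out
[9] lift (4,-1): star map gives 4.618034; window check -0.3 ≤ 4.618034 < 1.1 is false → out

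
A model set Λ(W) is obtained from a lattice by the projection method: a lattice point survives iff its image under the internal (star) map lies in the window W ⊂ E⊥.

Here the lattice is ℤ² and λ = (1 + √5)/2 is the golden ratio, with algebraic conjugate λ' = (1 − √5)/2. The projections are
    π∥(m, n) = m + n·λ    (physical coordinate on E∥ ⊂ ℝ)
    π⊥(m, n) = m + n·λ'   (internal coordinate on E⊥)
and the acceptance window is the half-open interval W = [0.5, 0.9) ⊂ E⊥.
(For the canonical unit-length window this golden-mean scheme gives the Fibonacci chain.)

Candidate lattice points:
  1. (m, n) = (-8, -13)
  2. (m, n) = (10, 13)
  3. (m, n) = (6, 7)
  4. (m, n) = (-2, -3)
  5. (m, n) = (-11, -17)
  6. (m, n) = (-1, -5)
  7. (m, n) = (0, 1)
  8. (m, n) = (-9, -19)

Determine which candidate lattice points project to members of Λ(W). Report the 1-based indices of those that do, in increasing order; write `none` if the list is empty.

none

Numerically λ ≈ 1.61803 and λ' = −1/λ ≈ -0.61803.
#1 (-8,-13): internal coord -8 + (-13)·λ' = +0.03444; +0.03444 ∉ [0.5, 0.9) → out
#2 (10,13): internal coord 10 + (13)·λ' = +1.96556; +1.96556 ∉ [0.5, 0.9) → out
#3 (6,7): internal coord 6 + (7)·λ' = +1.67376; +1.67376 ∉ [0.5, 0.9) → out
#4 (-2,-3): internal coord -2 + (-3)·λ' = -0.14590; -0.14590 ∉ [0.5, 0.9) → out
#5 (-11,-17): internal coord -11 + (-17)·λ' = -0.49342; -0.49342 ∉ [0.5, 0.9) → out
#6 (-1,-5): internal coord -1 + (-5)·λ' = +2.09017; +2.09017 ∉ [0.5, 0.9) → out
#7 (0,1): internal coord 0 + (1)·λ' = -0.61803; -0.61803 ∉ [0.5, 0.9) → out
#8 (-9,-19): internal coord -9 + (-19)·λ' = +2.74265; +2.74265 ∉ [0.5, 0.9) → out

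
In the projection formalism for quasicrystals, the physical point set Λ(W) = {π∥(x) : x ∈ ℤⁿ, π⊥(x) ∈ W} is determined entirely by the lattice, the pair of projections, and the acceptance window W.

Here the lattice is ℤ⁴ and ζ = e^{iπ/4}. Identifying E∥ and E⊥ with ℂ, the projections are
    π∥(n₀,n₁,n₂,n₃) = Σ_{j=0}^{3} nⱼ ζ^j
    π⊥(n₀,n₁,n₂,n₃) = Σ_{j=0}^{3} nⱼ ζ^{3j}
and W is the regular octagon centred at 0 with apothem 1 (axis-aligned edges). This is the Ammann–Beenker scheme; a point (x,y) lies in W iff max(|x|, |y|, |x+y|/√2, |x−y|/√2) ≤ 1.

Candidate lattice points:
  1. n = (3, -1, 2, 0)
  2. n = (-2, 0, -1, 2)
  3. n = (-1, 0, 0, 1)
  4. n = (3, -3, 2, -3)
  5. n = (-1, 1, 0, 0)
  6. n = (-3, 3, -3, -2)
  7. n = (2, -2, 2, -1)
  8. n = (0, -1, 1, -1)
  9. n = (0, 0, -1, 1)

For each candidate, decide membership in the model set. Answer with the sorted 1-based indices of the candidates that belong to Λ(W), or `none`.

Internal map: ζ^{3j} for j=0..3 gives (1,0), (−√2/2,√2/2), (0,−1), (√2/2,√2/2).
candidate 1: n = (3, -1, 2, 0) → π⊥ ≈ (+3.70711, -2.70711); max(|x|,|y|,|x±y|/√2) = 4.53553 > 1 ⇒ ∉ W
candidate 2: n = (-2, 0, -1, 2) → π⊥ ≈ (-0.58579, +2.41421); max(|x|,|y|,|x±y|/√2) = 2.41421 > 1 ⇒ ∉ W
candidate 3: n = (-1, 0, 0, 1) → π⊥ ≈ (-0.29289, +0.70711); max(|x|,|y|,|x±y|/√2) = 0.70711 ≤ 1 ⇒ ∈ W
candidate 4: n = (3, -3, 2, -3) → π⊥ ≈ (+3.00000, -6.24264); max(|x|,|y|,|x±y|/√2) = 6.53553 > 1 ⇒ ∉ W
candidate 5: n = (-1, 1, 0, 0) → π⊥ ≈ (-1.70711, +0.70711); max(|x|,|y|,|x±y|/√2) = 1.70711 > 1 ⇒ ∉ W
candidate 6: n = (-3, 3, -3, -2) → π⊥ ≈ (-6.53553, +3.70711); max(|x|,|y|,|x±y|/√2) = 7.24264 > 1 ⇒ ∉ W
candidate 7: n = (2, -2, 2, -1) → π⊥ ≈ (+2.70711, -4.12132); max(|x|,|y|,|x±y|/√2) = 4.82843 > 1 ⇒ ∉ W
candidate 8: n = (0, -1, 1, -1) → π⊥ ≈ (+0.00000, -2.41421); max(|x|,|y|,|x±y|/√2) = 2.41421 > 1 ⇒ ∉ W
candidate 9: n = (0, 0, -1, 1) → π⊥ ≈ (+0.70711, +1.70711); max(|x|,|y|,|x±y|/√2) = 1.70711 > 1 ⇒ ∉ W

3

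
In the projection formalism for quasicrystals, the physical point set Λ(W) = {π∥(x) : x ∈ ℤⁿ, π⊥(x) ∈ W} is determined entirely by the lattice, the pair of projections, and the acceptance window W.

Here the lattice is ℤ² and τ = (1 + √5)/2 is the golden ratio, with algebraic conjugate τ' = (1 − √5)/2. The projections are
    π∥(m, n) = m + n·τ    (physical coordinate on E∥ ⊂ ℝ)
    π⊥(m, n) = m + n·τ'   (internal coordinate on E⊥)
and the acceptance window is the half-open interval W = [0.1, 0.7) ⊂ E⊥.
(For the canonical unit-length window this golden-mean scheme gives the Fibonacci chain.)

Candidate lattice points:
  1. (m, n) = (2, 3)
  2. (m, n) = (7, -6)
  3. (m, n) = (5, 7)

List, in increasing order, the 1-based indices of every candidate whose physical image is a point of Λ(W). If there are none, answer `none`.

1, 3

τ' = (1−√5)/2 ≈ -0.6180.
[1] lift (2,3): star map gives 0.1459; window check 0.1 ≤ 0.1459 < 0.7 is true → IN Λ
[2] lift (7,-6): star map gives 10.7082; window check 0.1 ≤ 10.7082 < 0.7 is false → out
[3] lift (5,7): star map gives 0.6738; window check 0.1 ≤ 0.6738 < 0.7 is true → IN Λ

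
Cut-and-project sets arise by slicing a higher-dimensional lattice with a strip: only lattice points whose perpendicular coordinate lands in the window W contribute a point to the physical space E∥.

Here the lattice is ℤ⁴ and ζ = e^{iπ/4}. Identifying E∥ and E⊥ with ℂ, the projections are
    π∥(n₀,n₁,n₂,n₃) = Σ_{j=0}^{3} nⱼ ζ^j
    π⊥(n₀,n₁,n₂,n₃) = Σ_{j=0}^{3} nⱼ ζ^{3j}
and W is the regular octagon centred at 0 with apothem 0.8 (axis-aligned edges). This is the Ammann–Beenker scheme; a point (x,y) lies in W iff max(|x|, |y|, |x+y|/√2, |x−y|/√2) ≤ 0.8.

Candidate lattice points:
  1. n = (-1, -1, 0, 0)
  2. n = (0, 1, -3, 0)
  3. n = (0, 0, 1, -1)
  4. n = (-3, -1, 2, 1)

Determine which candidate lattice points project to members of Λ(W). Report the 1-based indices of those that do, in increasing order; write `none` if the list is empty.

With ζ = e^{iπ/4} the internal vectors are ζ^0,ζ^3,ζ^6,ζ^9.
#1 (-1, -1, 0, 0): internal (-0.292893, -0.707107); octagon support 0.707107 vs apothem 0.8 → ∈ W
#2 (0, 1, -3, 0): internal (-0.707107, 3.707107); octagon support 3.707107 vs apothem 0.8 → ∉ W
#3 (0, 0, 1, -1): internal (-0.707107, -1.707107); octagon support 1.707107 vs apothem 0.8 → ∉ W
#4 (-3, -1, 2, 1): internal (-1.585786, -2.000000); octagon support 2.535534 vs apothem 0.8 → ∉ W

1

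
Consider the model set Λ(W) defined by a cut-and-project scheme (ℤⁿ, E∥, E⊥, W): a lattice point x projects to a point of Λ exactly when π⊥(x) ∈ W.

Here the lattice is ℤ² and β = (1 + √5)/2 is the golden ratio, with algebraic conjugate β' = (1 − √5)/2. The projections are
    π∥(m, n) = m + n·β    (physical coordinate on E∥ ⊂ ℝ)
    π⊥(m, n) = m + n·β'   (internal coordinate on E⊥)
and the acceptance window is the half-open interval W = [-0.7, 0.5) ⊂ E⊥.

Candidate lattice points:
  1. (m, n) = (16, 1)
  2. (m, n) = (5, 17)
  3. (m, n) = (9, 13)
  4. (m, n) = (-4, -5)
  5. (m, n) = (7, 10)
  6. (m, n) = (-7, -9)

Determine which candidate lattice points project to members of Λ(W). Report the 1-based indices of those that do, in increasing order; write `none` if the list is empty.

none

Numerically β ≈ 1.618034 and β' = −1/β ≈ -0.618034.
[1] lift (16,1): star map gives 15.381966; window check -0.7 ≤ 15.381966 < 0.5 is false → out
[2] lift (5,17): star map gives -5.506578; window check -0.7 ≤ -5.506578 < 0.5 is false → out
[3] lift (9,13): star map gives 0.965558; window check -0.7 ≤ 0.965558 < 0.5 is false → out
[4] lift (-4,-5): star map gives -0.909830; window check -0.7 ≤ -0.909830 < 0.5 is false → out
[5] lift (7,10): star map gives 0.819660; window check -0.7 ≤ 0.819660 < 0.5 is false → out
[6] lift (-7,-9): star map gives -1.437694; window check -0.7 ≤ -1.437694 < 0.5 is false → out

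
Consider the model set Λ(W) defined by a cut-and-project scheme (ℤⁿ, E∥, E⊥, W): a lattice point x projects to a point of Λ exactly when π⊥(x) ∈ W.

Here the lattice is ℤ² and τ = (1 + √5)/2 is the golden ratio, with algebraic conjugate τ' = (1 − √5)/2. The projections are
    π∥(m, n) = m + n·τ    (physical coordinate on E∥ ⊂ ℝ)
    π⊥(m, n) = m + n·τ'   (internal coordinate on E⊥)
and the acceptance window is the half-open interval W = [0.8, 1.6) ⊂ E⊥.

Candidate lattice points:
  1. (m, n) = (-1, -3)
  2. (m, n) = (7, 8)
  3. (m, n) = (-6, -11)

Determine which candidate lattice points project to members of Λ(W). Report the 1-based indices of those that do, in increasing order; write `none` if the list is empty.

τ' = (1−√5)/2 ≈ -0.61803.
#1 (-1,-3): internal coord -1 + (-3)·τ' = +0.85410; +0.85410 ∈ [0.8, 1.6) → IN Λ
#2 (7,8): internal coord 7 + (8)·τ' = +2.05573; +2.05573 ∉ [0.8, 1.6) → out
#3 (-6,-11): internal coord -6 + (-11)·τ' = +0.79837; +0.79837 ∉ [0.8, 1.6) → out

1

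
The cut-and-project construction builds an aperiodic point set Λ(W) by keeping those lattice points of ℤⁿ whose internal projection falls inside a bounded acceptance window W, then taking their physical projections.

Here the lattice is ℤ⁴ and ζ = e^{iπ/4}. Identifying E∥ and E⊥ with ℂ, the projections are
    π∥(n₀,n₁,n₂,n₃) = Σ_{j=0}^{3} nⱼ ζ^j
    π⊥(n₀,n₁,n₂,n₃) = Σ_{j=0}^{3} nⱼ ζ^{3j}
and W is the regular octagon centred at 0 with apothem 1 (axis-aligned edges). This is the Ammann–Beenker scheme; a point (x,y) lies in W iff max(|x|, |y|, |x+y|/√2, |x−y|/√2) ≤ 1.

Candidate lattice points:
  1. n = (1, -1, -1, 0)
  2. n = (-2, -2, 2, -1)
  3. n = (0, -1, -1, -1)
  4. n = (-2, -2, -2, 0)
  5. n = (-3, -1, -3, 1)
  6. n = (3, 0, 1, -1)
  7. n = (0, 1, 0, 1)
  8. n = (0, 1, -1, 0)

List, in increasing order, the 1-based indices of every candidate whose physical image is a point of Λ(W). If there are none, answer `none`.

π⊥(n) = n₀ + n₁ζ³ + n₂ζ⁶ + n₃ζ⁹ where ζ = e^{iπ/4}.
candidate 1: n = (1, -1, -1, 0) → π⊥ ≈ (+1.70711, +0.29289); max(|x|,|y|,|x±y|/√2) = 1.70711 > 1 ⇒ ∉ W
candidate 2: n = (-2, -2, 2, -1) → π⊥ ≈ (-1.29289, -4.12132); max(|x|,|y|,|x±y|/√2) = 4.12132 > 1 ⇒ ∉ W
candidate 3: n = (0, -1, -1, -1) → π⊥ ≈ (+0.00000, -0.41421); max(|x|,|y|,|x±y|/√2) = 0.41421 ≤ 1 ⇒ ∈ W
candidate 4: n = (-2, -2, -2, 0) → π⊥ ≈ (-0.58579, +0.58579); max(|x|,|y|,|x±y|/√2) = 0.82843 ≤ 1 ⇒ ∈ W
candidate 5: n = (-3, -1, -3, 1) → π⊥ ≈ (-1.58579, +3.00000); max(|x|,|y|,|x±y|/√2) = 3.24264 > 1 ⇒ ∉ W
candidate 6: n = (3, 0, 1, -1) → π⊥ ≈ (+2.29289, -1.70711); max(|x|,|y|,|x±y|/√2) = 2.82843 > 1 ⇒ ∉ W
candidate 7: n = (0, 1, 0, 1) → π⊥ ≈ (+0.00000, +1.41421); max(|x|,|y|,|x±y|/√2) = 1.41421 > 1 ⇒ ∉ W
candidate 8: n = (0, 1, -1, 0) → π⊥ ≈ (-0.70711, +1.70711); max(|x|,|y|,|x±y|/√2) = 1.70711 > 1 ⇒ ∉ W

3, 4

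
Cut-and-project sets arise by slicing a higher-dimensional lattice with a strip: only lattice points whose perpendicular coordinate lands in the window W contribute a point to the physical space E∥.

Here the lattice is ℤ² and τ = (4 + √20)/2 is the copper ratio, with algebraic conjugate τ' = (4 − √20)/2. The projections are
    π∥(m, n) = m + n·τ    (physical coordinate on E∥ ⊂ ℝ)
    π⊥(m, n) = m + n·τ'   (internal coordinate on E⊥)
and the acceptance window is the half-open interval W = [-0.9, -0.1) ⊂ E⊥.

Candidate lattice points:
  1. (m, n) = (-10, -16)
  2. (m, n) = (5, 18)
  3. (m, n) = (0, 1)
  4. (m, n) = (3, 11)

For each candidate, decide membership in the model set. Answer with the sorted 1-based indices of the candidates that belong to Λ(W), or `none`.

Numerically τ ≈ 4.2361 and τ' = −1/τ ≈ -0.2361.
#1 (-10,-16): internal coord -10 + (-16)·τ' = -6.2229; -6.2229 ∉ [-0.9, -0.1) → out
#2 (5,18): internal coord 5 + (18)·τ' = +0.7508; +0.7508 ∉ [-0.9, -0.1) → out
#3 (0,1): internal coord 0 + (1)·τ' = -0.2361; -0.2361 ∈ [-0.9, -0.1) → IN Λ
#4 (3,11): internal coord 3 + (11)·τ' = +0.4033; +0.4033 ∉ [-0.9, -0.1) → out

3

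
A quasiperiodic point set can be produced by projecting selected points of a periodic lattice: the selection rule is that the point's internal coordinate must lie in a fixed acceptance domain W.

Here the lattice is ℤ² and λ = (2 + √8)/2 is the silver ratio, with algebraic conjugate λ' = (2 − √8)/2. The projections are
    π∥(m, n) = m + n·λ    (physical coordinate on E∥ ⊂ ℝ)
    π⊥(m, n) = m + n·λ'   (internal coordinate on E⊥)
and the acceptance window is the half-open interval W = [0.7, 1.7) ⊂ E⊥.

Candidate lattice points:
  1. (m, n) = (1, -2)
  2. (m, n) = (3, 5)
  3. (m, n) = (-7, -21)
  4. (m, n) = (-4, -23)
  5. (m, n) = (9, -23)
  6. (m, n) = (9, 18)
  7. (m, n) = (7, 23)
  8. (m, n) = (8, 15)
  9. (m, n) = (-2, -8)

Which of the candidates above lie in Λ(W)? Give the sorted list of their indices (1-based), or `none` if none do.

2, 3, 6, 9

Numerically λ ≈ 2.41421 and λ' = −1/λ ≈ -0.41421.
#1 (1,-2): internal coord 1 + (-2)·λ' = +1.82843; +1.82843 ∉ [0.7, 1.7) → out
#2 (3,5): internal coord 3 + (5)·λ' = +0.92893; +0.92893 ∈ [0.7, 1.7) → IN Λ
#3 (-7,-21): internal coord -7 + (-21)·λ' = +1.69848; +1.69848 ∈ [0.7, 1.7) → IN Λ
#4 (-4,-23): internal coord -4 + (-23)·λ' = +5.52691; +5.52691 ∉ [0.7, 1.7) → out
#5 (9,-23): internal coord 9 + (-23)·λ' = +18.52691; +18.52691 ∉ [0.7, 1.7) → out
#6 (9,18): internal coord 9 + (18)·λ' = +1.54416; +1.54416 ∈ [0.7, 1.7) → IN Λ
#7 (7,23): internal coord 7 + (23)·λ' = -2.52691; -2.52691 ∉ [0.7, 1.7) → out
#8 (8,15): internal coord 8 + (15)·λ' = +1.78680; +1.78680 ∉ [0.7, 1.7) → out
#9 (-2,-8): internal coord -2 + (-8)·λ' = +1.31371; +1.31371 ∈ [0.7, 1.7) → IN Λ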